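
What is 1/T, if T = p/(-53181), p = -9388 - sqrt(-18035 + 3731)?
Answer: 124815807/22037212 - 53181*I*sqrt(894)/22037212 ≈ 5.6639 - 0.072155*I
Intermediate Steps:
p = -9388 - 4*I*sqrt(894) (p = -9388 - sqrt(-14304) = -9388 - 4*I*sqrt(894) ≈ -9388.0 - 119.6*I)
T = 9388/53181 + 4*I*sqrt(894)/53181 (T = (-9388 - 4*I*sqrt(894))/(-53181) = (-9388 - 4*I*sqrt(894))*(-1/53181) = 9388/53181 + 4*I*sqrt(894)/53181 ≈ 0.17653 + 0.0022489*I)
1/T = 1/(9388/53181 + 4*I*sqrt(894)/53181)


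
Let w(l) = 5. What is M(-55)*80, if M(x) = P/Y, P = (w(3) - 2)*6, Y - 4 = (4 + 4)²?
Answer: 360/17 ≈ 21.176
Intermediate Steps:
Y = 68 (Y = 4 + (4 + 4)² = 4 + 8² = 4 + 64 = 68)
P = 18 (P = (5 - 2)*6 = 3*6 = 18)
M(x) = 9/34 (M(x) = 18/68 = 18*(1/68) = 9/34)
M(-55)*80 = (9/34)*80 = 360/17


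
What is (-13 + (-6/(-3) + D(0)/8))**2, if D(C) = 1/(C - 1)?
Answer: 7921/64 ≈ 123.77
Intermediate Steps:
D(C) = 1/(-1 + C)
(-13 + (-6/(-3) + D(0)/8))**2 = (-13 + (-6/(-3) + 1/((-1 + 0)*8)))**2 = (-13 + (-6*(-1/3) + (1/8)/(-1)))**2 = (-13 + (2 - 1*1/8))**2 = (-13 + (2 - 1/8))**2 = (-13 + 15/8)**2 = (-89/8)**2 = 7921/64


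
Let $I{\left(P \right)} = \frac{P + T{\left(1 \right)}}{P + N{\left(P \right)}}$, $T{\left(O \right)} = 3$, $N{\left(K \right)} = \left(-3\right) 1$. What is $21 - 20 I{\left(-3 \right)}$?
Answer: $21$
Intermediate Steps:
$N{\left(K \right)} = -3$
$I{\left(P \right)} = \frac{3 + P}{-3 + P}$ ($I{\left(P \right)} = \frac{P + 3}{P - 3} = \frac{3 + P}{-3 + P}$)
$21 - 20 I{\left(-3 \right)} = 21 - 20 \frac{3 - 3}{-3 - 3} = 21 - 20 \frac{1}{-6} \cdot 0 = 21 - 20 \left(\left(- \frac{1}{6}\right) 0\right) = 21 - 0 = 21 + 0 = 21$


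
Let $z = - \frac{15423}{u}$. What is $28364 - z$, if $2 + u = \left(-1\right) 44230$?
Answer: $\frac{4311275}{152} \approx 28364.0$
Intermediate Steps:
$u = -44232$ ($u = -2 - 44230 = -44232$)
$z = \frac{53}{152}$ ($z = - \frac{15423}{-44232} = \left(-15423\right) \left(- \frac{1}{44232}\right) = \frac{53}{152} \approx 0.34868$)
$28364 - z = 28364 - \frac{53}{152} = \frac{4311275}{152}$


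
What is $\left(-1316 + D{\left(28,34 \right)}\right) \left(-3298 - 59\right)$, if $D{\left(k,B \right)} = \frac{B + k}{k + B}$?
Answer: $4414455$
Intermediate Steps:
$D{\left(k,B \right)} = 1$ ($D{\left(k,B \right)} = \frac{B + k}{B + k} = 1$)
$\left(-1316 + D{\left(28,34 \right)}\right) \left(-3298 - 59\right) = \left(-1316 + 1\right) \left(-3298 - 59\right) = \left(-1315\right) \left(-3357\right) = 4414455$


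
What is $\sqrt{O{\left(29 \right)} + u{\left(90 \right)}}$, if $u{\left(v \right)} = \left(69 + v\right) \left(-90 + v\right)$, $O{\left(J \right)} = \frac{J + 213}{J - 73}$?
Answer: $\frac{i \sqrt{22}}{2} \approx 2.3452 i$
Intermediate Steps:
$O{\left(J \right)} = \frac{213 + J}{-73 + J}$
$u{\left(v \right)} = \left(-90 + v\right) \left(69 + v\right)$
$\sqrt{O{\left(29 \right)} + u{\left(90 \right)}} = \sqrt{\frac{213 + 29}{-73 + 29} - \left(8100 - 8100\right)} = \sqrt{\frac{1}{-44} \cdot 242 - 0} = \sqrt{\left(- \frac{1}{44}\right) 242 + 0} = \sqrt{- \frac{11}{2} + 0} = \sqrt{- \frac{11}{2}} = \frac{i \sqrt{22}}{2}$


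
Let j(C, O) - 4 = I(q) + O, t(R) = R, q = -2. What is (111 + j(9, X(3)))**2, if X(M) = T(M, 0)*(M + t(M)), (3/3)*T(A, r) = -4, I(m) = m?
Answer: 7921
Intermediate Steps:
T(A, r) = -4
X(M) = -8*M (X(M) = -4*(M + M) = -8*M)
j(C, O) = 2 + O (j(C, O) = 4 + (-2 + O) = 2 + O)
(111 + j(9, X(3)))**2 = (111 + (2 - 8*3))**2 = (111 + (2 - 24))**2 = (111 - 22)**2 = 89**2 = 7921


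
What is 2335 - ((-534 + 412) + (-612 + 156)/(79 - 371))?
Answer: 179247/73 ≈ 2455.4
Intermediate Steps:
2335 - ((-534 + 412) + (-612 + 156)/(79 - 371)) = 2335 - (-122 - 456/(-292)) = 2335 - (-122 - 456*(-1/292)) = 2335 - (-122 + 114/73) = 2335 - 1*(-8792/73) = 2335 + 8792/73 = 179247/73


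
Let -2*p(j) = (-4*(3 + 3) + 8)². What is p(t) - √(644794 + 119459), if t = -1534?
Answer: -128 - 21*√1733 ≈ -1002.2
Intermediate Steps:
p(j) = -128 (p(j) = -(-4*(3 + 3) + 8)²/2 = -(-4*6 + 8)²/2 = -(-24 + 8)²/2 = -½*(-16)² = -½*256 = -128)
p(t) - √(644794 + 119459) = -128 - √(644794 + 119459) = -128 - √764253 = -128 - 21*√1733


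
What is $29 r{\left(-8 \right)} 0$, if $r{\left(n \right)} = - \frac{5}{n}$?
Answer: $0$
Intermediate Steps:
$29 r{\left(-8 \right)} 0 = 29 \left(- \frac{5}{-8}\right) 0 = 29 \left(\left(-5\right) \left(- \frac{1}{8}\right)\right) 0 = 29 \cdot \frac{5}{8} \cdot 0 = \frac{145}{8} \cdot 0 = 0$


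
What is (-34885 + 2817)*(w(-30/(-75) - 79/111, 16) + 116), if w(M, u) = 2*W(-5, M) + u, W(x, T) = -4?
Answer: -3976432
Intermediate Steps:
w(M, u) = -8 + u (w(M, u) = 2*(-4) + u = -8 + u)
(-34885 + 2817)*(w(-30/(-75) - 79/111, 16) + 116) = (-34885 + 2817)*((-8 + 16) + 116) = -32068*(8 + 116) = -32068*124 = -3976432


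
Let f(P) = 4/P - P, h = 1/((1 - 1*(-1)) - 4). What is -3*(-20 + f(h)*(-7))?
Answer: -195/2 ≈ -97.500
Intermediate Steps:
h = -½ (h = 1/((1 + 1) - 4) = 1/(2 - 4) = 1/(-2) = -½ ≈ -0.50000)
f(P) = -P + 4/P
-3*(-20 + f(h)*(-7)) = -3*(-20 + (-1*(-½) + 4/(-½))*(-7)) = -3*(-20 + (½ + 4*(-2))*(-7)) = -3*(-20 + (½ - 8)*(-7)) = -3*(-20 - 15/2*(-7)) = -3*(-20 + 105/2) = -3*65/2 = -195/2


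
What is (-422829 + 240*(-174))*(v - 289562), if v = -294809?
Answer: 271492338519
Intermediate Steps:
(-422829 + 240*(-174))*(v - 289562) = (-422829 + 240*(-174))*(-294809 - 289562) = (-422829 - 41760)*(-584371) = -464589*(-584371) = 271492338519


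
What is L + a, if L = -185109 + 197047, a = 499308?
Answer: 511246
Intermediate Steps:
L = 11938
L + a = 11938 + 499308 = 511246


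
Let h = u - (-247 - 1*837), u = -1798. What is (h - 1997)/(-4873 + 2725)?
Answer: 2711/2148 ≈ 1.2621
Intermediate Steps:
h = -714 (h = -1798 - (-247 - 1*837) = -1798 - (-247 - 837) = -1798 - 1*(-1084) = -1798 + 1084 = -714)
(h - 1997)/(-4873 + 2725) = (-714 - 1997)/(-4873 + 2725) = -2711/(-2148) = -2711*(-1/2148) = 2711/2148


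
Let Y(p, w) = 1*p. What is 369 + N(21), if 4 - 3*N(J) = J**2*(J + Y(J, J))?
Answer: -17411/3 ≈ -5803.7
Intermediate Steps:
Y(p, w) = p
N(J) = 4/3 - 2*J**3/3 (N(J) = 4/3 - J**2*(J + J)/3 = 4/3 - J**2*2*J/3 = 4/3 - 2*J**3/3)
369 + N(21) = 369 + (4/3 - 2/3*21**3) = 369 + (4/3 - 2/3*9261) = 369 + (4/3 - 6174) = 369 - 18518/3 = -17411/3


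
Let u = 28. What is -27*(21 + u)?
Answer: -1323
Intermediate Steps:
-27*(21 + u) = -27*(21 + 28) = -27*49 = -1323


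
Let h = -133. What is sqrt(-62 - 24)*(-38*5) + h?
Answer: -133 - 190*I*sqrt(86) ≈ -133.0 - 1762.0*I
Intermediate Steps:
sqrt(-62 - 24)*(-38*5) + h = sqrt(-62 - 24)*(-38*5) - 133 = sqrt(-86)*(-190) - 133 = (I*sqrt(86))*(-190) - 133 = -190*I*sqrt(86) - 133 = -133 - 190*I*sqrt(86)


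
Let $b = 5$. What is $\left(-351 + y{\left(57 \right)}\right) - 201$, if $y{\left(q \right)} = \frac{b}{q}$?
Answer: $- \frac{31459}{57} \approx -551.91$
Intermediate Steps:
$y{\left(q \right)} = \frac{5}{q}$
$\left(-351 + y{\left(57 \right)}\right) - 201 = \left(-351 + \frac{5}{57}\right) - 201 = - \frac{20002}{57} - 201 = - \frac{31459}{57}$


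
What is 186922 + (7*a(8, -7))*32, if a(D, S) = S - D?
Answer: 183562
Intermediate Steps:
186922 + (7*a(8, -7))*32 = 186922 + (7*(-7 - 1*8))*32 = 186922 + (7*(-7 - 8))*32 = 186922 + (7*(-15))*32 = 186922 - 105*32 = 186922 - 3360 = 183562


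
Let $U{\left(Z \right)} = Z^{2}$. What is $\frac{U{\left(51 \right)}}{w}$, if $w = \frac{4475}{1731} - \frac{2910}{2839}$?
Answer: $\frac{12782117709}{7667315} \approx 1667.1$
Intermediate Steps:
$w = \frac{7667315}{4914309}$ ($w = 4475 \cdot \frac{1}{1731} - \frac{2910}{2839} = \frac{4475}{1731} - \frac{2910}{2839} = \frac{7667315}{4914309} \approx 1.5602$)
$\frac{U{\left(51 \right)}}{w} = \frac{51^{2}}{\frac{7667315}{4914309}} = 2601 \cdot \frac{4914309}{7667315} = \frac{12782117709}{7667315}$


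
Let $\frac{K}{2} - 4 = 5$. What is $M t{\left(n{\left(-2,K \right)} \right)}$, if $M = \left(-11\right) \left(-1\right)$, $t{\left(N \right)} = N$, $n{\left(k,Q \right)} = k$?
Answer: $-22$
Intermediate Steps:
$K = 18$ ($K = 8 + 2 \cdot 5 = 8 + 10 = 18$)
$M = 11$
$M t{\left(n{\left(-2,K \right)} \right)} = 11 \left(-2\right) = -22$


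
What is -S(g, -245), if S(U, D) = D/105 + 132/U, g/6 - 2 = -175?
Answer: 1277/519 ≈ 2.4605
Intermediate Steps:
g = -1038 (g = 12 + 6*(-175) = 12 - 1050 = -1038)
S(U, D) = 132/U + D/105 (S(U, D) = D*(1/105) + 132/U = D/105 + 132/U = 132/U + D/105)
-S(g, -245) = -(132/(-1038) + (1/105)*(-245)) = -(132*(-1/1038) - 7/3) = -(-22/173 - 7/3) = -1*(-1277/519) = 1277/519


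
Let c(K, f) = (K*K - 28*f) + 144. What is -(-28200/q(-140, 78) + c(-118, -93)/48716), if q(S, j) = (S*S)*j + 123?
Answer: -2009701088/6206917739 ≈ -0.32378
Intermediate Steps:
c(K, f) = 144 + K² - 28*f (c(K, f) = (K² - 28*f) + 144 = 144 + K² - 28*f)
q(S, j) = 123 + j*S² (q(S, j) = S²*j + 123 = j*S² + 123 = 123 + j*S²)
-(-28200/q(-140, 78) + c(-118, -93)/48716) = -(-28200/(123 + 78*(-140)²) + (144 + (-118)² - 28*(-93))/48716) = -(-28200/(123 + 78*19600) + (144 + 13924 + 2604)*(1/48716)) = -(-28200/(123 + 1528800) + 16672*(1/48716)) = -(-28200/1528923 + 4168/12179) = -(-28200*1/1528923 + 4168/12179) = -(-9400/509641 + 4168/12179) = -1*2009701088/6206917739 = -2009701088/6206917739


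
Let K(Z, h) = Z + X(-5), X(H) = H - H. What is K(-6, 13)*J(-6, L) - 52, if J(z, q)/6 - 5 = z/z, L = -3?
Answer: -268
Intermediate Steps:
X(H) = 0
K(Z, h) = Z (K(Z, h) = Z + 0 = Z)
J(z, q) = 36 (J(z, q) = 30 + 6*(z/z) = 30 + 6*1 = 30 + 6 = 36)
K(-6, 13)*J(-6, L) - 52 = -6*36 - 52 = -216 - 52 = -268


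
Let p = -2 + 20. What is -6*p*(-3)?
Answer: 324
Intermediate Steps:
p = 18
-6*p*(-3) = -6*18*(-3) = -108*(-3) = 324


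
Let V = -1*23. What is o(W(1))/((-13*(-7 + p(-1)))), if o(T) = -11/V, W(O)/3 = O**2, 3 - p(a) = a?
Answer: 11/897 ≈ 0.012263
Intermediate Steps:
p(a) = 3 - a
V = -23
W(O) = 3*O**2
o(T) = 11/23 (o(T) = -11/(-23) = -11*(-1/23) = 11/23)
o(W(1))/((-13*(-7 + p(-1)))) = 11/(23*((-13*(-7 + (3 - 1*(-1)))))) = 11/(23*((-13*(-7 + (3 + 1))))) = 11/(23*((-13*(-7 + 4)))) = 11/(23*((-13*(-3)))) = (11/23)/39 = (11/23)*(1/39) = 11/897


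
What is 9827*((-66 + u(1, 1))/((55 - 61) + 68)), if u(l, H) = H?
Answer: -20605/2 ≈ -10303.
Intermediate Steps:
9827*((-66 + u(1, 1))/((55 - 61) + 68)) = 9827*((-66 + 1)/((55 - 61) + 68)) = 9827*(-65/(-6 + 68)) = 9827*(-65/62) = -20605/2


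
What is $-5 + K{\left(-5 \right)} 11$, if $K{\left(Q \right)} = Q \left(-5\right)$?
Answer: $270$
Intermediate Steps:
$K{\left(Q \right)} = - 5 Q$
$-5 + K{\left(-5 \right)} 11 = -5 + \left(-5\right) \left(-5\right) 11 = -5 + 25 \cdot 11 = -5 + 275 = 270$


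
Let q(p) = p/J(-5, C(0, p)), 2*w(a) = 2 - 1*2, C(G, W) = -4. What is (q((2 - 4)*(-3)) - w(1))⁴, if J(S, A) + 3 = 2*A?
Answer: 1296/14641 ≈ 0.088519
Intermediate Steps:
w(a) = 0 (w(a) = (2 - 1*2)/2 = (2 - 2)/2 = (½)*0 = 0)
J(S, A) = -3 + 2*A
q(p) = -p/11 (q(p) = p/(-3 + 2*(-4)) = p/(-3 - 8) = p/(-11) = p*(-1/11) = -p/11)
(q((2 - 4)*(-3)) - w(1))⁴ = (-(2 - 4)*(-3)/11 - 1*0)⁴ = (-(-2)*(-3)/11 + 0)⁴ = (-1/11*6 + 0)⁴ = (-6/11 + 0)⁴ = (-6/11)⁴ = 1296/14641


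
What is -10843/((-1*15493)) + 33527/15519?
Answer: 687706328/240435867 ≈ 2.8602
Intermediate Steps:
-10843/((-1*15493)) + 33527/15519 = -10843/(-15493) + 33527*(1/15519) = -10843*(-1/15493) + 33527/15519 = 10843/15493 + 33527/15519 = 687706328/240435867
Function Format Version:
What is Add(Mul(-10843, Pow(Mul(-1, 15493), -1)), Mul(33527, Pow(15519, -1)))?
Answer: Rational(687706328, 240435867) ≈ 2.8602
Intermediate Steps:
Add(Mul(-10843, Pow(Mul(-1, 15493), -1)), Mul(33527, Pow(15519, -1))) = Add(Mul(-10843, Pow(-15493, -1)), Mul(33527, Rational(1, 15519))) = Add(Mul(-10843, Rational(-1, 15493)), Rational(33527, 15519)) = Add(Rational(10843, 15493), Rational(33527, 15519)) = Rational(687706328, 240435867)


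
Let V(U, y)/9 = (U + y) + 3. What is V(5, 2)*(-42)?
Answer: -3780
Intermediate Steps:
V(U, y) = 27 + 9*U + 9*y (V(U, y) = 9*((U + y) + 3) = 9*(3 + U + y) = 27 + 9*U + 9*y)
V(5, 2)*(-42) = (27 + 9*5 + 9*2)*(-42) = (27 + 45 + 18)*(-42) = 90*(-42) = -3780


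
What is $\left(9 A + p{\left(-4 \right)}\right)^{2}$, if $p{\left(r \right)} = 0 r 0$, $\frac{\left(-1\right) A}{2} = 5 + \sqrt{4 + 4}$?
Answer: $10692 + 6480 \sqrt{2} \approx 19856.0$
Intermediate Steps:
$A = -10 - 4 \sqrt{2}$ ($A = - 2 \left(5 + \sqrt{4 + 4}\right) = - 2 \left(5 + \sqrt{8}\right) = - 2 \left(5 + 2 \sqrt{2}\right) = -10 - 4 \sqrt{2} \approx -15.657$)
$p{\left(r \right)} = 0$ ($p{\left(r \right)} = 0 \cdot 0 = 0$)
$\left(9 A + p{\left(-4 \right)}\right)^{2} = \left(9 \left(-10 - 4 \sqrt{2}\right) + 0\right)^{2} = \left(\left(-90 - 36 \sqrt{2}\right) + 0\right)^{2} = \left(-90 - 36 \sqrt{2}\right)^{2}$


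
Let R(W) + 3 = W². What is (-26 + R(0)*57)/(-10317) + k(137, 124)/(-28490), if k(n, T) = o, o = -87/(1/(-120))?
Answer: -10209695/29393133 ≈ -0.34735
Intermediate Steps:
o = 10440 (o = -87/(-1/120) = -87*(-120) = 10440)
R(W) = -3 + W²
k(n, T) = 10440
(-26 + R(0)*57)/(-10317) + k(137, 124)/(-28490) = (-26 + (-3 + 0²)*57)/(-10317) + 10440/(-28490) = (-26 + (-3 + 0)*57)*(-1/10317) + 10440*(-1/28490) = (-26 - 3*57)*(-1/10317) - 1044/2849 = (-26 - 171)*(-1/10317) - 1044/2849 = -197*(-1/10317) - 1044/2849 = 197/10317 - 1044/2849 = -10209695/29393133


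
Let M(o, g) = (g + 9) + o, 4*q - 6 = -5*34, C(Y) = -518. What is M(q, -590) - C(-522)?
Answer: -104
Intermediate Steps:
q = -41 (q = 3/2 + (-5*34)/4 = 3/2 + (1/4)*(-170) = 3/2 - 85/2 = -41)
M(o, g) = 9 + g + o (M(o, g) = (9 + g) + o = 9 + g + o)
M(q, -590) - C(-522) = (9 - 590 - 41) - 1*(-518) = -622 + 518 = -104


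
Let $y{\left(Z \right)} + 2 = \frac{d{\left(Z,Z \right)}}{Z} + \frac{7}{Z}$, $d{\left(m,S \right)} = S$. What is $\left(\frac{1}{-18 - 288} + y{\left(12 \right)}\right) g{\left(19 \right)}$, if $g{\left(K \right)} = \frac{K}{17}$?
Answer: $- \frac{4883}{10404} \approx -0.46934$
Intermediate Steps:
$y{\left(Z \right)} = -1 + \frac{7}{Z}$ ($y{\left(Z \right)} = -2 + \left(\frac{Z}{Z} + \frac{7}{Z}\right) = -2 + \left(1 + \frac{7}{Z}\right) = -1 + \frac{7}{Z}$)
$g{\left(K \right)} = \frac{K}{17}$ ($g{\left(K \right)} = K \frac{1}{17} = \frac{K}{17}$)
$\left(\frac{1}{-18 - 288} + y{\left(12 \right)}\right) g{\left(19 \right)} = \left(\frac{1}{-18 - 288} + \frac{7 - 12}{12}\right) \frac{1}{17} \cdot 19 = \left(\frac{1}{-306} + \frac{7 - 12}{12}\right) \frac{19}{17} = \left(- \frac{1}{306} + \frac{1}{12} \left(-5\right)\right) \frac{19}{17} = \left(- \frac{1}{306} - \frac{5}{12}\right) \frac{19}{17} = \left(- \frac{257}{612}\right) \frac{19}{17} = - \frac{4883}{10404}$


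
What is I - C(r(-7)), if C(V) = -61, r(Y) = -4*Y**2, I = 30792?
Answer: 30853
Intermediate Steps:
I - C(r(-7)) = 30792 - 1*(-61) = 30792 + 61 = 30853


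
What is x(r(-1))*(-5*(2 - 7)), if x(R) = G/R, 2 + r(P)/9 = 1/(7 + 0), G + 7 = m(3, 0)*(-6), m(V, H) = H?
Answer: 1225/117 ≈ 10.470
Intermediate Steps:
G = -7 (G = -7 + 0*(-6) = -7 + 0 = -7)
r(P) = -117/7 (r(P) = -18 + 9/(7 + 0) = -18 + 9/7 = -117/7)
x(R) = -7/R
x(r(-1))*(-5*(2 - 7)) = (-7/(-117/7))*(-5*(2 - 7)) = (-7*(-7/117))*(-5*(-5)) = (49/117)*25 = 1225/117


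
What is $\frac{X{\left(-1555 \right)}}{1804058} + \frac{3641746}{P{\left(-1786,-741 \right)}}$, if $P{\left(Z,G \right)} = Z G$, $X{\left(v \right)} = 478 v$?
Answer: $\frac{1396557923432}{596884315677} \approx 2.3397$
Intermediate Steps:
$P{\left(Z,G \right)} = G Z$
$\frac{X{\left(-1555 \right)}}{1804058} + \frac{3641746}{P{\left(-1786,-741 \right)}} = \frac{478 \left(-1555\right)}{1804058} + \frac{3641746}{\left(-741\right) \left(-1786\right)} = \left(-743290\right) \frac{1}{1804058} + \frac{3641746}{1323426} = - \frac{371645}{902029} + 3641746 \cdot \frac{1}{1323426} = - \frac{371645}{902029} + \frac{1820873}{661713} = \frac{1396557923432}{596884315677}$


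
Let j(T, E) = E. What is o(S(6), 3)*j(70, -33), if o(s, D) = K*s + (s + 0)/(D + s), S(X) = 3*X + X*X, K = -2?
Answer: 67122/19 ≈ 3532.7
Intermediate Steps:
S(X) = X**2 + 3*X (S(X) = 3*X + X**2 = X**2 + 3*X)
o(s, D) = -2*s + s/(D + s) (o(s, D) = -2*s + (s + 0)/(D + s) = -2*s + s/(D + s))
o(S(6), 3)*j(70, -33) = ((6*(3 + 6))*(1 - 2*3 - 12*(3 + 6))/(3 + 6*(3 + 6)))*(-33) = ((6*9)*(1 - 6 - 12*9)/(3 + 6*9))*(-33) = (54*(1 - 6 - 2*54)/(3 + 54))*(-33) = (54*(1 - 6 - 108)/57)*(-33) = (54*(1/57)*(-113))*(-33) = -2034/19*(-33) = 67122/19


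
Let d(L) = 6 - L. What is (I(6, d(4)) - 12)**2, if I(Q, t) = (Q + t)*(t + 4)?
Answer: 1296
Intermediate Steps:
I(Q, t) = (4 + t)*(Q + t) (I(Q, t) = (Q + t)*(4 + t) = (4 + t)*(Q + t))
(I(6, d(4)) - 12)**2 = (((6 - 1*4)**2 + 4*6 + 4*(6 - 1*4) + 6*(6 - 1*4)) - 12)**2 = (((6 - 4)**2 + 24 + 4*(6 - 4) + 6*(6 - 4)) - 12)**2 = ((2**2 + 24 + 4*2 + 6*2) - 12)**2 = ((4 + 24 + 8 + 12) - 12)**2 = (48 - 12)**2 = 36**2 = 1296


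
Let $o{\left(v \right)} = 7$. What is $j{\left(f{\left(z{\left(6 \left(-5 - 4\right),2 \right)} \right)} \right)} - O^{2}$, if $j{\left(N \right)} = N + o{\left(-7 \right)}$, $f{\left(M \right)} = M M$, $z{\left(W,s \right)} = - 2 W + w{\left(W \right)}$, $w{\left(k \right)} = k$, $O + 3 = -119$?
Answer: $-11961$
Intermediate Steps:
$O = -122$ ($O = -3 - 119 = -122$)
$z{\left(W,s \right)} = - W$ ($z{\left(W,s \right)} = - 2 W + W = - W$)
$f{\left(M \right)} = M^{2}$
$j{\left(N \right)} = 7 + N$ ($j{\left(N \right)} = N + 7 = 7 + N$)
$j{\left(f{\left(z{\left(6 \left(-5 - 4\right),2 \right)} \right)} \right)} - O^{2} = \left(7 + \left(- 6 \left(-5 - 4\right)\right)^{2}\right) - \left(-122\right)^{2} = \left(7 + \left(- 6 \left(-9\right)\right)^{2}\right) - 14884 = \left(7 + \left(\left(-1\right) \left(-54\right)\right)^{2}\right) - 14884 = \left(7 + 54^{2}\right) - 14884 = \left(7 + 2916\right) - 14884 = 2923 - 14884 = -11961$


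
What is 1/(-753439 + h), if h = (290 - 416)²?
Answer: -1/737563 ≈ -1.3558e-6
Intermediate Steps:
h = 15876 (h = (-126)² = 15876)
1/(-753439 + h) = 1/(-753439 + 15876) = 1/(-737563) = -1/737563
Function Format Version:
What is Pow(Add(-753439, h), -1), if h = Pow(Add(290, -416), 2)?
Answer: Rational(-1, 737563) ≈ -1.3558e-6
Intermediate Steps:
h = 15876 (h = Pow(-126, 2) = 15876)
Pow(Add(-753439, h), -1) = Pow(Add(-753439, 15876), -1) = Pow(-737563, -1) = Rational(-1, 737563)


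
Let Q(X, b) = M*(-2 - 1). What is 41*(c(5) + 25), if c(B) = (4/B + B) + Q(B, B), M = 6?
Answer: 2624/5 ≈ 524.80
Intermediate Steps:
Q(X, b) = -18 (Q(X, b) = 6*(-2 - 1) = 6*(-3) = -18)
c(B) = -18 + B + 4/B (c(B) = (4/B + B) - 18 = (B + 4/B) - 18 = -18 + B + 4/B)
41*(c(5) + 25) = 41*((-18 + 5 + 4/5) + 25) = 41*((-18 + 5 + 4*(⅕)) + 25) = 41*((-18 + 5 + ⅘) + 25) = 41*(-61/5 + 25) = 41*(64/5) = 2624/5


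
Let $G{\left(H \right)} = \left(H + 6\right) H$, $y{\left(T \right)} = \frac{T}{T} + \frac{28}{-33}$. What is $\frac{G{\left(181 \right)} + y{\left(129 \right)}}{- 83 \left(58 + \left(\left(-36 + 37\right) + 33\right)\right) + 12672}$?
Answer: $\frac{279239}{41547} \approx 6.721$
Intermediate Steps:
$y{\left(T \right)} = \frac{5}{33}$ ($y{\left(T \right)} = 1 + 28 \left(- \frac{1}{33}\right) = 1 - \frac{28}{33} = \frac{5}{33}$)
$G{\left(H \right)} = H \left(6 + H\right)$ ($G{\left(H \right)} = \left(6 + H\right) H = H \left(6 + H\right)$)
$\frac{G{\left(181 \right)} + y{\left(129 \right)}}{- 83 \left(58 + \left(\left(-36 + 37\right) + 33\right)\right) + 12672} = \frac{181 \left(6 + 181\right) + \frac{5}{33}}{- 83 \left(58 + \left(\left(-36 + 37\right) + 33\right)\right) + 12672} = \frac{181 \cdot 187 + \frac{5}{33}}{- 83 \left(58 + \left(1 + 33\right)\right) + 12672} = \frac{33847 + \frac{5}{33}}{- 83 \left(58 + 34\right) + 12672} = \frac{1116956}{33 \left(\left(-83\right) 92 + 12672\right)} = \frac{1116956}{33 \left(-7636 + 12672\right)} = \frac{1116956}{33 \cdot 5036} = \frac{1116956}{33} \cdot \frac{1}{5036} = \frac{279239}{41547}$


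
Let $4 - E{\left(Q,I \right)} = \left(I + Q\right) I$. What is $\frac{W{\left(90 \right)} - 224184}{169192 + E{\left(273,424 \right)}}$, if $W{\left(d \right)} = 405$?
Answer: $\frac{223779}{126332} \approx 1.7714$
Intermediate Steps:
$E{\left(Q,I \right)} = 4 - I \left(I + Q\right)$ ($E{\left(Q,I \right)} = 4 - \left(I + Q\right) I = 4 - I \left(I + Q\right)$)
$\frac{W{\left(90 \right)} - 224184}{169192 + E{\left(273,424 \right)}} = \frac{405 - 224184}{169192 - \left(179772 + 115752\right)} = - \frac{223779}{169192 - 295524} = - \frac{223779}{-126332} = \left(-223779\right) \left(- \frac{1}{126332}\right) = \frac{223779}{126332}$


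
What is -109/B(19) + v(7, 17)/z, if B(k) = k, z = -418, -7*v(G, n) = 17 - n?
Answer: -109/19 ≈ -5.7368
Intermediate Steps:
v(G, n) = -17/7 + n/7 (v(G, n) = -(17 - n)/7 = -17/7 + n/7)
-109/B(19) + v(7, 17)/z = -109/19 + (-17/7 + (1/7)*17)/(-418) = -109*1/19 + (-17/7 + 17/7)*(-1/418) = -109/19 + 0*(-1/418) = -109/19 + 0 = -109/19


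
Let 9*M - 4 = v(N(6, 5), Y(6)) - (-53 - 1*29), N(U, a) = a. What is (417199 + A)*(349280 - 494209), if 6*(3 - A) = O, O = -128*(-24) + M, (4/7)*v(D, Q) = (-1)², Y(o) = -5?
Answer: -483121836003/8 ≈ -6.0390e+10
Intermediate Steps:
v(D, Q) = 7/4 (v(D, Q) = (7/4)*(-1)² = (7/4)*1 = 7/4)
M = 39/4 (M = 4/9 + (7/4 - (-53 - 1*29))/9 = 4/9 + (7/4 - (-53 - 29))/9 = 4/9 + (7/4 - 1*(-82))/9 = 4/9 + (7/4 + 82)/9 = 4/9 + (⅑)*(335/4) = 4/9 + 335/36 = 39/4 ≈ 9.7500)
O = 12327/4 (O = -128*(-24) + 39/4 = 3072 + 39/4 = 12327/4 ≈ 3081.8)
A = -4085/8 (A = 3 - ⅙*12327/4 = 3 - 4109/8 = -4085/8 ≈ -510.63)
(417199 + A)*(349280 - 494209) = (417199 - 4085/8)*(349280 - 494209) = (3333507/8)*(-144929) = -483121836003/8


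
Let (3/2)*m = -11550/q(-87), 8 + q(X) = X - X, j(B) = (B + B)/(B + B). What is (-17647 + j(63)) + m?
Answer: -33367/2 ≈ -16684.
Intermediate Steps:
j(B) = 1 (j(B) = (2*B)/((2*B)) = (2*B)*(1/(2*B)) = 1)
q(X) = -8 (q(X) = -8 + (X - X) = -8 + 0 = -8)
m = 1925/2 (m = 2*(-11550/(-8))/3 = 2*(-11550*(-1/8))/3 = (2/3)*(5775/4) = 1925/2 ≈ 962.50)
(-17647 + j(63)) + m = (-17647 + 1) + 1925/2 = -17646 + 1925/2 = -33367/2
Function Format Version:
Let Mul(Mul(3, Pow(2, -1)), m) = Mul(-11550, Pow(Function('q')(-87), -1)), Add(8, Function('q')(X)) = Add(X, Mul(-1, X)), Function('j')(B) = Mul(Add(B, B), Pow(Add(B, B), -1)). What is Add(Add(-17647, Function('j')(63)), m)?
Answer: Rational(-33367, 2) ≈ -16684.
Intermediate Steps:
Function('j')(B) = 1 (Function('j')(B) = Mul(Mul(2, B), Pow(Mul(2, B), -1)) = Mul(Mul(2, B), Mul(Rational(1, 2), Pow(B, -1))) = 1)
Function('q')(X) = -8 (Function('q')(X) = Add(-8, Add(X, Mul(-1, X))) = Add(-8, 0) = -8)
m = Rational(1925, 2) (m = Mul(Rational(2, 3), Mul(-11550, Pow(-8, -1))) = Mul(Rational(2, 3), Mul(-11550, Rational(-1, 8))) = Mul(Rational(2, 3), Rational(5775, 4)) = Rational(1925, 2) ≈ 962.50)
Add(Add(-17647, Function('j')(63)), m) = Add(Add(-17647, 1), Rational(1925, 2)) = Add(-17646, Rational(1925, 2)) = Rational(-33367, 2)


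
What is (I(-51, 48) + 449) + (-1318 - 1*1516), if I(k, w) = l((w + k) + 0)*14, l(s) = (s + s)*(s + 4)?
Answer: -2469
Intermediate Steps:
l(s) = 2*s*(4 + s) (l(s) = (2*s)*(4 + s) = 2*s*(4 + s))
I(k, w) = 28*(k + w)*(4 + k + w) (I(k, w) = (2*((w + k) + 0)*(4 + ((w + k) + 0)))*14 = (2*((k + w) + 0)*(4 + ((k + w) + 0)))*14 = (2*(k + w)*(4 + (k + w)))*14 = (2*(k + w)*(4 + k + w))*14 = 28*(k + w)*(4 + k + w))
(I(-51, 48) + 449) + (-1318 - 1*1516) = (28*(-51 + 48)*(4 - 51 + 48) + 449) + (-1318 - 1*1516) = (28*(-3)*1 + 449) + (-1318 - 1516) = (-84 + 449) - 2834 = 365 - 2834 = -2469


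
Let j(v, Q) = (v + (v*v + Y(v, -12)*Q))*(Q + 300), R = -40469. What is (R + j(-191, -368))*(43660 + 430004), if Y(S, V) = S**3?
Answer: -82591139584018752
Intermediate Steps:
j(v, Q) = (300 + Q)*(v + v**2 + Q*v**3) (j(v, Q) = (v + (v*v + v**3*Q))*(Q + 300) = (v + (v**2 + Q*v**3))*(300 + Q) = (v + v**2 + Q*v**3)*(300 + Q) = (300 + Q)*(v + v**2 + Q*v**3))
(R + j(-191, -368))*(43660 + 430004) = (-40469 - 191*(300 - 368 + 300*(-191) - 368*(-191) + (-368)**2*(-191)**2 + 300*(-368)*(-191)**2))*(43660 + 430004) = (-40469 - 191*(300 - 368 - 57300 + 70288 + 135424*36481 + 300*(-368)*36481))*473664 = (-40469 - 191*(300 - 368 - 57300 + 70288 + 4940402944 - 4027502400))*473664 = (-40469 - 191*912913464)*473664 = (-40469 - 174366471624)*473664 = -174366512093*473664 = -82591139584018752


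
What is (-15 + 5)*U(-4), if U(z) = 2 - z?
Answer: -60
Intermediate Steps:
(-15 + 5)*U(-4) = (-15 + 5)*(2 - 1*(-4)) = -10*(2 + 4) = -10*6 = -60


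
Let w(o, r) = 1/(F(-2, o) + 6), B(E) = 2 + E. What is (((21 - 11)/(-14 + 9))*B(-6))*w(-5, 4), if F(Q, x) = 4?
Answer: 4/5 ≈ 0.80000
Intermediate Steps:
w(o, r) = 1/10 (w(o, r) = 1/(4 + 6) = 1/10)
(((21 - 11)/(-14 + 9))*B(-6))*w(-5, 4) = (((21 - 11)/(-14 + 9))*(2 - 6))*(1/10) = ((10/(-5))*(-4))*(1/10) = ((10*(-1/5))*(-4))*(1/10) = -2*(-4)*(1/10) = 8*(1/10) = 4/5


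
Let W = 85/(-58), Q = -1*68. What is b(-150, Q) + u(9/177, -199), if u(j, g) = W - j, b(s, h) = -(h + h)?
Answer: 460203/3422 ≈ 134.48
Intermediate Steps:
Q = -68
W = -85/58 (W = 85*(-1/58) = -85/58 ≈ -1.4655)
b(s, h) = -2*h
u(j, g) = -85/58 - j
b(-150, Q) + u(9/177, -199) = -2*(-68) + (-85/58 - 9/177) = 136 + (-85/58 - 9/177) = 136 + (-85/58 - 1*3/59) = 136 + (-85/58 - 3/59) = 136 - 5189/3422 = 460203/3422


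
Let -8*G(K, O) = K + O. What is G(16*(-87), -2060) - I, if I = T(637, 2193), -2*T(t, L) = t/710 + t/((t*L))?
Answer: 1345114541/3114060 ≈ 431.95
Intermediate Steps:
T(t, L) = -1/(2*L) - t/1420 (T(t, L) = -(t/710 + t/((t*L)))/2 = -(t*(1/710) + t/((L*t)))/2 = -(t/710 + t*(1/(L*t)))/2 = -(t/710 + 1/L)/2 = -(1/L + t/710)/2 = -1/(2*L) - t/1420)
I = -1397651/3114060 (I = (1/1420)*(-710 - 1*2193*637)/2193 = (1/1420)*(1/2193)*(-710 - 1396941) = (1/1420)*(1/2193)*(-1397651) = -1397651/3114060 ≈ -0.44882)
G(K, O) = -K/8 - O/8 (G(K, O) = -(K + O)/8 = -K/8 - O/8)
G(16*(-87), -2060) - I = (-2*(-87) - ⅛*(-2060)) - 1*(-1397651/3114060) = (-⅛*(-1392) + 515/2) + 1397651/3114060 = (174 + 515/2) + 1397651/3114060 = 863/2 + 1397651/3114060 = 1345114541/3114060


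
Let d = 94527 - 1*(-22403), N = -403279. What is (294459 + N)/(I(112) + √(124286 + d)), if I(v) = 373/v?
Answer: 909212864/605134875 - 2184060928*√3769/605134875 ≈ -220.07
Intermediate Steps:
d = 116930 (d = 94527 + 22403 = 116930)
(294459 + N)/(I(112) + √(124286 + d)) = (294459 - 403279)/(373/112 + √(124286 + 116930)) = -108820/(373*(1/112) + √241216) = -108820/(373/112 + 8*√3769)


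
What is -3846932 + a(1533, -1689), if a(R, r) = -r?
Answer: -3845243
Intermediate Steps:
-3846932 + a(1533, -1689) = -3846932 - 1*(-1689) = -3846932 + 1689 = -3845243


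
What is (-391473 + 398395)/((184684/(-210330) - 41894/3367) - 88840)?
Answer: -1225507410855/15731060802112 ≈ -0.077904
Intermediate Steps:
(-391473 + 398395)/((184684/(-210330) - 41894/3367) - 88840) = 6922/((184684*(-1/210330) - 41894*1/3367) - 88840) = 6922/((-92342/105165 - 41894/3367) - 88840) = 6922/(-4716698024/354090555 - 88840) = 6922/(-31462121604224/354090555) = 6922*(-354090555/31462121604224) = -1225507410855/15731060802112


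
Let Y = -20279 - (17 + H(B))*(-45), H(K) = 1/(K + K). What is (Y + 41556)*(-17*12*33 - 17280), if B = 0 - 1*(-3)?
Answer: -529452594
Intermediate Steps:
B = 3 (B = 0 + 3 = 3)
H(K) = 1/(2*K)
Y = -39013/2 (Y = -20279 - (17 + (½)/3)*(-45) = -20279 - (17 + (½)*(⅓))*(-45) = -20279 - (17 + ⅙)*(-45) = -20279 - 103*(-45)/6 = -20279 - 1*(-1545/2) = -20279 + 1545/2 = -39013/2 ≈ -19507.)
(Y + 41556)*(-17*12*33 - 17280) = (-39013/2 + 41556)*(-17*12*33 - 17280) = 44099*(-204*33 - 17280)/2 = 44099*(-6732 - 17280)/2 = (44099/2)*(-24012) = -529452594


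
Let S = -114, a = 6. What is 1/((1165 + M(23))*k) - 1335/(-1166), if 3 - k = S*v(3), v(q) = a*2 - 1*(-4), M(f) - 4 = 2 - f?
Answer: 1400012413/1222781868 ≈ 1.1449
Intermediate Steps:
M(f) = 6 - f (M(f) = 4 + (2 - f) = 6 - f)
v(q) = 16 (v(q) = 6*2 - 1*(-4) = 12 + 4 = 16)
k = 1827 (k = 3 - (-114)*16 = 3 - 1*(-1824) = 3 + 1824 = 1827)
1/((1165 + M(23))*k) - 1335/(-1166) = 1/((1165 + (6 - 1*23))*1827) - 1335/(-1166) = (1/1827)/(1165 + (6 - 23)) - 1335*(-1/1166) = (1/1827)/(1165 - 17) + 1335/1166 = (1/1827)/1148 + 1335/1166 = (1/1148)*(1/1827) + 1335/1166 = 1/2097396 + 1335/1166 = 1400012413/1222781868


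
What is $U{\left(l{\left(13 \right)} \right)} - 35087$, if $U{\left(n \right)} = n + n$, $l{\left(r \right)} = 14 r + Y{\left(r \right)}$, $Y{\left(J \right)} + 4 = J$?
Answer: $-34705$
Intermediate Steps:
$Y{\left(J \right)} = -4 + J$
$l{\left(r \right)} = -4 + 15 r$ ($l{\left(r \right)} = 14 r + \left(-4 + r\right) = -4 + 15 r$)
$U{\left(n \right)} = 2 n$
$U{\left(l{\left(13 \right)} \right)} - 35087 = 2 \left(-4 + 15 \cdot 13\right) - 35087 = 2 \left(-4 + 195\right) - 35087 = 2 \cdot 191 - 35087 = 382 - 35087 = -34705$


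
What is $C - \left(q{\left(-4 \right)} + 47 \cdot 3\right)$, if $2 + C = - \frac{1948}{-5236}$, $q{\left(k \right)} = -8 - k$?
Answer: $- \frac{181464}{1309} \approx -138.63$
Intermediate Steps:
$C = - \frac{2131}{1309}$ ($C = -2 - \frac{1948}{-5236} = -2 - - \frac{487}{1309} = -2 + \frac{487}{1309} = - \frac{2131}{1309} \approx -1.628$)
$C - \left(q{\left(-4 \right)} + 47 \cdot 3\right) = - \frac{2131}{1309} - \left(\left(-8 - -4\right) + 47 \cdot 3\right) = - \frac{2131}{1309} - \left(\left(-8 + 4\right) + 141\right) = - \frac{2131}{1309} - \left(-4 + 141\right) = - \frac{2131}{1309} - 137 = - \frac{181464}{1309}$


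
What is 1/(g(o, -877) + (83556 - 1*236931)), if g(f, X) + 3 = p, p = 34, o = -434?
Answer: -1/153344 ≈ -6.5213e-6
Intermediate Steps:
g(f, X) = 31 (g(f, X) = -3 + 34 = 31)
1/(g(o, -877) + (83556 - 1*236931)) = 1/(31 + (83556 - 1*236931)) = 1/(31 + (83556 - 236931)) = 1/(31 - 153375) = 1/(-153344) = -1/153344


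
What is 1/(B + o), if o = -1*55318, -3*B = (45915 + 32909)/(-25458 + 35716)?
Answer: -15387/851217478 ≈ -1.8076e-5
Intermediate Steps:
B = -39412/15387 (B = -(45915 + 32909)/(3*(-25458 + 35716)) = -78824/(3*10258) = -⅓*39412/5129 = -39412/15387 ≈ -2.5614)
o = -55318
1/(B + o) = 1/(-39412/15387 - 55318) = 1/(-851217478/15387) = -15387/851217478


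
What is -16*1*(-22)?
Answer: 352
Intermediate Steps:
-16*1*(-22) = -16*(-22) = -1*(-352) = 352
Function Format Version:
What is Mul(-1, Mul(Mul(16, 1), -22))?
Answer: 352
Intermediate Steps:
Mul(-1, Mul(Mul(16, 1), -22)) = Mul(-1, Mul(16, -22)) = Mul(-1, -352) = 352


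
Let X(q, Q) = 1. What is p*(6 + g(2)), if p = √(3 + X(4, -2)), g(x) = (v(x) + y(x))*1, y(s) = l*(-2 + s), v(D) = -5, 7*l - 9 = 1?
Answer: 2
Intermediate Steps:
l = 10/7 (l = 9/7 + (⅐)*1 = 9/7 + ⅐ = 10/7 ≈ 1.4286)
y(s) = -20/7 + 10*s/7 (y(s) = 10*(-2 + s)/7 = -20/7 + 10*s/7)
g(x) = -55/7 + 10*x/7 (g(x) = (-5 + (-20/7 + 10*x/7))*1 = (-55/7 + 10*x/7)*1 = -55/7 + 10*x/7)
p = 2 (p = √(3 + 1) = √4 = 2)
p*(6 + g(2)) = 2*(6 + (-55/7 + (10/7)*2)) = 2*(6 + (-55/7 + 20/7)) = 2*(6 - 5) = 2*1 = 2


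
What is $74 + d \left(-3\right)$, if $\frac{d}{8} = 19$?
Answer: $-382$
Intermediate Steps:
$d = 152$ ($d = 8 \cdot 19 = 152$)
$74 + d \left(-3\right) = 74 + 152 \left(-3\right) = 74 - 456 = -382$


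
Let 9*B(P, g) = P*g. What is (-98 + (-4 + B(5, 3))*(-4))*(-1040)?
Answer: 276640/3 ≈ 92213.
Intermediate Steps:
B(P, g) = P*g/9 (B(P, g) = (P*g)/9 = P*g/9)
(-98 + (-4 + B(5, 3))*(-4))*(-1040) = (-98 + (-4 + (⅑)*5*3)*(-4))*(-1040) = (-98 + (-4 + 5/3)*(-4))*(-1040) = (-98 - 7/3*(-4))*(-1040) = (-98 + 28/3)*(-1040) = -266/3*(-1040) = 276640/3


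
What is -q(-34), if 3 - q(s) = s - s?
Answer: -3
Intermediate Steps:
q(s) = 3 (q(s) = 3 - (s - s) = 3 - 1*0 = 3 + 0 = 3)
-q(-34) = -1*3 = -3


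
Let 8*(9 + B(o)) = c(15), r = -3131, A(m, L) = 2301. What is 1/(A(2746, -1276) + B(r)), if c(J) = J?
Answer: 8/18351 ≈ 0.00043594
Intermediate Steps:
B(o) = -57/8 (B(o) = -9 + (1/8)*15 = -9 + 15/8 = -57/8)
1/(A(2746, -1276) + B(r)) = 1/(2301 - 57/8) = 1/(18351/8) = 8/18351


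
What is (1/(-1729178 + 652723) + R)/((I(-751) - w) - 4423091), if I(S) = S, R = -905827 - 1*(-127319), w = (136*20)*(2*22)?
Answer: 838028829141/4890896974510 ≈ 0.17134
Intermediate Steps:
w = 119680 (w = 2720*44 = 119680)
R = -778508 (R = -905827 + 127319 = -778508)
(1/(-1729178 + 652723) + R)/((I(-751) - w) - 4423091) = (1/(-1729178 + 652723) - 778508)/((-751 - 1*119680) - 4423091) = (1/(-1076455) - 778508)/((-751 - 119680) - 4423091) = (-1/1076455 - 778508)/(-120431 - 4423091) = -838028829141/1076455/(-4543522) = -838028829141/1076455*(-1/4543522) = 838028829141/4890896974510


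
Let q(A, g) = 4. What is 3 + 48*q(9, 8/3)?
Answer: 195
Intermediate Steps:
3 + 48*q(9, 8/3) = 3 + 48*4 = 3 + 192 = 195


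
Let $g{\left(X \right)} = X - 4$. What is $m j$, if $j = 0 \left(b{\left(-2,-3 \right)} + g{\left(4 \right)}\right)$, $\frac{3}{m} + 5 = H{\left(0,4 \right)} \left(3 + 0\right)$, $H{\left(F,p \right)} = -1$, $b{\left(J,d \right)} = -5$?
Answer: $0$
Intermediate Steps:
$g{\left(X \right)} = -4 + X$
$m = - \frac{3}{8}$ ($m = \frac{3}{-5 - \left(3 + 0\right)} = \frac{3}{-5 - 3} = \frac{3}{-8} = 3 \left(- \frac{1}{8}\right) = - \frac{3}{8} \approx -0.375$)
$j = 0$ ($j = 0 \left(-5 + \left(-4 + 4\right)\right) = 0 \left(-5 + 0\right) = 0 \left(-5\right) = 0$)
$m j = \left(- \frac{3}{8}\right) 0 = 0$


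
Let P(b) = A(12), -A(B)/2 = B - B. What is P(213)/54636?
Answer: 0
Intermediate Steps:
A(B) = 0 (A(B) = -2*(B - B) = -2*0 = 0)
P(b) = 0
P(213)/54636 = 0/54636 = 0*(1/54636) = 0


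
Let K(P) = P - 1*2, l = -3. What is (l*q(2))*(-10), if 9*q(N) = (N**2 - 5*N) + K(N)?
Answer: -20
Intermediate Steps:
K(P) = -2 + P (K(P) = P - 2 = -2 + P)
q(N) = -2/9 - 4*N/9 + N**2/9 (q(N) = ((N**2 - 5*N) + (-2 + N))/9 = (-2 + N**2 - 4*N)/9 = -2/9 - 4*N/9 + N**2/9)
(l*q(2))*(-10) = -3*(-2/9 - 4/9*2 + (1/9)*2**2)*(-10) = -3*(-2/9 - 8/9 + (1/9)*4)*(-10) = -3*(-2/9 - 8/9 + 4/9)*(-10) = -3*(-2/3)*(-10) = 2*(-10) = -20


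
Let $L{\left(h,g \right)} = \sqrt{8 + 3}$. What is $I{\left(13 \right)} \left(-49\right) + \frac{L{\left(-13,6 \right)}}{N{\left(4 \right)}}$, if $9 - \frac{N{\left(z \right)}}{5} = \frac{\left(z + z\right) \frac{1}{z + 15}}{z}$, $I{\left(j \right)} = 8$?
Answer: $-392 + \frac{19 \sqrt{11}}{845} \approx -391.93$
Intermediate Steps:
$L{\left(h,g \right)} = \sqrt{11}$
$N{\left(z \right)} = 45 - \frac{10}{15 + z}$ ($N{\left(z \right)} = 45 - 5 \frac{\left(z + z\right) \frac{1}{z + 15}}{z} = 45 - 5 \frac{2 z \frac{1}{15 + z}}{z} = 45 - 5 \frac{2}{15 + z} = 45 - \frac{10}{15 + z}$)
$I{\left(13 \right)} \left(-49\right) + \frac{L{\left(-13,6 \right)}}{N{\left(4 \right)}} = 8 \left(-49\right) + \frac{\sqrt{11}}{5 \frac{1}{15 + 4} \left(133 + 9 \cdot 4\right)} = -392 + \frac{\sqrt{11}}{5 \cdot \frac{1}{19} \left(133 + 36\right)} = -392 + \frac{\sqrt{11}}{5 \cdot \frac{1}{19} \cdot 169} = -392 + \frac{\sqrt{11}}{\frac{845}{19}} = -392 + \sqrt{11} \cdot \frac{19}{845} = -392 + \frac{19 \sqrt{11}}{845}$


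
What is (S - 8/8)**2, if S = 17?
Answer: 256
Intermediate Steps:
(S - 8/8)**2 = (17 - 8/8)**2 = (17 - 8*1/8)**2 = (17 - 1)**2 = 16**2 = 256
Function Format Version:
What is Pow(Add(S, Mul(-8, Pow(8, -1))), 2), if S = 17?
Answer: 256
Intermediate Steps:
Pow(Add(S, Mul(-8, Pow(8, -1))), 2) = Pow(Add(17, Mul(-8, Pow(8, -1))), 2) = Pow(Add(17, Mul(-8, Rational(1, 8))), 2) = Pow(Add(17, -1), 2) = Pow(16, 2) = 256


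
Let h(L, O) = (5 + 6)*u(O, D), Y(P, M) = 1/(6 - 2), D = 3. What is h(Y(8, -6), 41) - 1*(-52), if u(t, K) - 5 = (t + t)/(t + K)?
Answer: 255/2 ≈ 127.50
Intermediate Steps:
Y(P, M) = ¼ (Y(P, M) = 1/4 = ¼)
u(t, K) = 5 + 2*t/(K + t) (u(t, K) = 5 + (t + t)/(t + K) = 5 + (2*t)/(K + t) = 5 + 2*t/(K + t))
h(L, O) = 11*(15 + 7*O)/(3 + O) (h(L, O) = (5 + 6)*((5*3 + 7*O)/(3 + O)) = 11*((15 + 7*O)/(3 + O)) = 11*(15 + 7*O)/(3 + O))
h(Y(8, -6), 41) - 1*(-52) = 11*(15 + 7*41)/(3 + 41) - 1*(-52) = 11*(15 + 287)/44 + 52 = 11*(1/44)*302 + 52 = 151/2 + 52 = 255/2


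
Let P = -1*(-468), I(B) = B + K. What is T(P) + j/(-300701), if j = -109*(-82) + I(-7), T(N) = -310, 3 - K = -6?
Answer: -93226250/300701 ≈ -310.03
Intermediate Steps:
K = 9 (K = 3 - 1*(-6) = 3 + 6 = 9)
I(B) = 9 + B (I(B) = B + 9 = 9 + B)
P = 468
j = 8940 (j = -109*(-82) + (9 - 7) = 8938 + 2 = 8940)
T(P) + j/(-300701) = -310 + 8940/(-300701) = -310 + 8940*(-1/300701) = -310 - 8940/300701 = -93226250/300701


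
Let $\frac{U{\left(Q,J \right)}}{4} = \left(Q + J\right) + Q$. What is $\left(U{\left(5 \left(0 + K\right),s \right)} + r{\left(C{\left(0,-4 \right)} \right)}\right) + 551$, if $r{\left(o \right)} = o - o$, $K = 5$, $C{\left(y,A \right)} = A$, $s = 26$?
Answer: $855$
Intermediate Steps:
$r{\left(o \right)} = 0$
$U{\left(Q,J \right)} = 4 J + 8 Q$ ($U{\left(Q,J \right)} = 4 \left(\left(Q + J\right) + Q\right) = 4 \left(\left(J + Q\right) + Q\right) = 4 \left(J + 2 Q\right) = 4 J + 8 Q$)
$\left(U{\left(5 \left(0 + K\right),s \right)} + r{\left(C{\left(0,-4 \right)} \right)}\right) + 551 = \left(\left(4 \cdot 26 + 8 \cdot 5 \left(0 + 5\right)\right) + 0\right) + 551 = \left(\left(104 + 8 \cdot 5 \cdot 5\right) + 0\right) + 551 = \left(\left(104 + 8 \cdot 25\right) + 0\right) + 551 = \left(\left(104 + 200\right) + 0\right) + 551 = \left(304 + 0\right) + 551 = 304 + 551 = 855$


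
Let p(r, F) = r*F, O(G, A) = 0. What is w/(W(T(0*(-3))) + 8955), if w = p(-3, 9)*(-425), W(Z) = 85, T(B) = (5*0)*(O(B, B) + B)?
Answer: 2295/1808 ≈ 1.2694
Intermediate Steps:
T(B) = 0 (T(B) = (5*0)*(0 + B) = 0*B = 0)
p(r, F) = F*r
w = 11475 (w = (9*(-3))*(-425) = -27*(-425) = 11475)
w/(W(T(0*(-3))) + 8955) = 11475/(85 + 8955) = 11475/9040 = 11475*(1/9040) = 2295/1808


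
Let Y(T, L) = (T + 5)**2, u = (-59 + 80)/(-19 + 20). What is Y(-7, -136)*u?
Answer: 84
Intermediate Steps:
u = 21 (u = 21/1 = 21*1 = 21)
Y(T, L) = (5 + T)**2
Y(-7, -136)*u = (5 - 7)**2*21 = (-2)**2*21 = 4*21 = 84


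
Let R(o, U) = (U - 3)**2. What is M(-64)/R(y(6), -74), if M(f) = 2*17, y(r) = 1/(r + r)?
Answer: 34/5929 ≈ 0.0057345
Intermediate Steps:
y(r) = 1/(2*r)
M(f) = 34
R(o, U) = (-3 + U)**2
M(-64)/R(y(6), -74) = 34/((-3 - 74)**2) = 34/((-77)**2) = 34/5929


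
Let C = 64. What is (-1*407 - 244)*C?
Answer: -41664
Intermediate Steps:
(-1*407 - 244)*C = (-1*407 - 244)*64 = (-407 - 244)*64 = -651*64 = -41664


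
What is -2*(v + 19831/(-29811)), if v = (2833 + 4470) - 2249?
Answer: -301289926/29811 ≈ -10107.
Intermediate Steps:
v = 5054 (v = 7303 - 2249 = 5054)
-2*(v + 19831/(-29811)) = -2*(5054 + 19831/(-29811)) = -2*(5054 + 19831*(-1/29811)) = -2*(5054 - 19831/29811) = -2*150644963/29811 = -301289926/29811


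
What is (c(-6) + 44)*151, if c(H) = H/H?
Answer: 6795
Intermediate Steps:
c(H) = 1
(c(-6) + 44)*151 = (1 + 44)*151 = 45*151 = 6795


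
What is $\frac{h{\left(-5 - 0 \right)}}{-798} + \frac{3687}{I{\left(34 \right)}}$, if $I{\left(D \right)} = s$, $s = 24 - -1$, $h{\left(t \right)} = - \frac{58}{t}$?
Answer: $\frac{1470968}{9975} \approx 147.47$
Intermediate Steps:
$s = 25$ ($s = 24 + 1 = 25$)
$I{\left(D \right)} = 25$
$\frac{h{\left(-5 - 0 \right)}}{-798} + \frac{3687}{I{\left(34 \right)}} = \frac{\left(-58\right) \frac{1}{-5 - 0}}{-798} + \frac{3687}{25} = - \frac{58}{-5 + 0} \left(- \frac{1}{798}\right) + 3687 \cdot \frac{1}{25} = - \frac{58}{-5} \left(- \frac{1}{798}\right) + \frac{3687}{25} = \left(-58\right) \left(- \frac{1}{5}\right) \left(- \frac{1}{798}\right) + \frac{3687}{25} = \frac{58}{5} \left(- \frac{1}{798}\right) + \frac{3687}{25} = - \frac{29}{1995} + \frac{3687}{25} = \frac{1470968}{9975}$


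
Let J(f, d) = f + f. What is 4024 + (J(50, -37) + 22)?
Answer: 4146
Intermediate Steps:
J(f, d) = 2*f
4024 + (J(50, -37) + 22) = 4024 + (2*50 + 22) = 4024 + (100 + 22) = 4024 + 122 = 4146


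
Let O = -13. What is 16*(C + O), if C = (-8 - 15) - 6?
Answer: -672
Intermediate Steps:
C = -29 (C = -23 - 6 = -29)
16*(C + O) = 16*(-29 - 13) = 16*(-42) = -672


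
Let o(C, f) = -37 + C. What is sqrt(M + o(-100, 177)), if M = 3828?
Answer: sqrt(3691) ≈ 60.754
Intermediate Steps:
sqrt(M + o(-100, 177)) = sqrt(3828 + (-37 - 100)) = sqrt(3828 - 137) = sqrt(3691)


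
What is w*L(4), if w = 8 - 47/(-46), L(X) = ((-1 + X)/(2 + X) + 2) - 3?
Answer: -415/92 ≈ -4.5109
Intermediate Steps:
L(X) = -1 + (-1 + X)/(2 + X) (L(X) = ((-1 + X)/(2 + X) + 2) - 3 = (2 + (-1 + X)/(2 + X)) - 3 = -1 + (-1 + X)/(2 + X))
w = 415/46 (w = 8 - 47*(-1/46) = 8 + 47/46 = 415/46 ≈ 9.0217)
w*L(4) = 415*(-3/(2 + 4))/46 = 415*(-3/6)/46 = 415*(-3*⅙)/46 = (415/46)*(-½) = -415/92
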